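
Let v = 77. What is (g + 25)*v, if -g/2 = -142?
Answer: 23793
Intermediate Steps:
g = 284 (g = -2*(-142) = 284)
(g + 25)*v = (284 + 25)*77 = 309*77 = 23793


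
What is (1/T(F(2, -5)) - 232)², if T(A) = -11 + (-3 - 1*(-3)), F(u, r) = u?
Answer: 6517809/121 ≈ 53866.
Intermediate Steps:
T(A) = -11 (T(A) = -11 + (-3 + 3) = -11 + 0 = -11)
(1/T(F(2, -5)) - 232)² = (1/(-11) - 232)² = (-1/11 - 232)² = (-2553/11)² = 6517809/121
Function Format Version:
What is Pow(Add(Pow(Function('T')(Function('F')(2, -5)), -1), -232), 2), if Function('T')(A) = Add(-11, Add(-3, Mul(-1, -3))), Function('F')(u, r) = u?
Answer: Rational(6517809, 121) ≈ 53866.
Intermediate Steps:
Function('T')(A) = -11 (Function('T')(A) = Add(-11, Add(-3, 3)) = Add(-11, 0) = -11)
Pow(Add(Pow(Function('T')(Function('F')(2, -5)), -1), -232), 2) = Pow(Add(Pow(-11, -1), -232), 2) = Pow(Add(Rational(-1, 11), -232), 2) = Pow(Rational(-2553, 11), 2) = Rational(6517809, 121)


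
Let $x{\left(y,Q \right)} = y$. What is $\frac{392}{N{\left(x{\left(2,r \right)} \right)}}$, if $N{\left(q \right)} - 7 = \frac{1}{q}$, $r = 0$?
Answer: $\frac{784}{15} \approx 52.267$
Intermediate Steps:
$N{\left(q \right)} = 7 + \frac{1}{q}$
$\frac{392}{N{\left(x{\left(2,r \right)} \right)}} = \frac{392}{7 + \frac{1}{2}} = \frac{392}{\frac{15}{2}} = 392 \cdot \frac{2}{15} = \frac{784}{15}$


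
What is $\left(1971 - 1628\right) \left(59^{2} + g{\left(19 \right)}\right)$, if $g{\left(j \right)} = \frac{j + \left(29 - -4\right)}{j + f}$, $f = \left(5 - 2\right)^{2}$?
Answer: $1194620$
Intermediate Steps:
$f = 9$ ($f = 3^{2} = 9$)
$g{\left(j \right)} = \frac{33 + j}{9 + j}$ ($g{\left(j \right)} = \frac{j + \left(29 - -4\right)}{j + 9} = \frac{j + \left(29 + 4\right)}{9 + j} = \frac{j + 33}{9 + j} = \frac{33 + j}{9 + j}$)
$\left(1971 - 1628\right) \left(59^{2} + g{\left(19 \right)}\right) = \left(1971 - 1628\right) \left(59^{2} + \frac{33 + 19}{9 + 19}\right) = 343 \left(3481 + \frac{1}{28} \cdot 52\right) = 343 \left(3481 + \frac{13}{7}\right) = 343 \cdot \frac{24380}{7} = 1194620$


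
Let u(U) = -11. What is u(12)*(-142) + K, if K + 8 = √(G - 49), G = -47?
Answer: 1554 + 4*I*√6 ≈ 1554.0 + 9.798*I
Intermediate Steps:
K = -8 + 4*I*√6 (K = -8 + √(-47 - 49) = -8 + √(-96) = -8 + 4*I*√6 ≈ -8.0 + 9.798*I)
u(12)*(-142) + K = -11*(-142) + (-8 + 4*I*√6) = 1562 + (-8 + 4*I*√6) = 1554 + 4*I*√6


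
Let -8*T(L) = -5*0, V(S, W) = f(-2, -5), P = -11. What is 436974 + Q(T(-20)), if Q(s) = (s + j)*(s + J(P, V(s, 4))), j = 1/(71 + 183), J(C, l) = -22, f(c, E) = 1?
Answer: 55495687/127 ≈ 4.3697e+5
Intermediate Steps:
V(S, W) = 1
T(L) = 0 (T(L) = -(-5)*0/8 = -1/8*0 = 0)
j = 1/254 ≈ 0.0039370
Q(s) = (-22 + s)*(1/254 + s) (Q(s) = (s + 1/254)*(s - 22) = (1/254 + s)*(-22 + s) = (-22 + s)*(1/254 + s))
436974 + Q(T(-20)) = 436974 + (-11/127 + 0**2 - 5587/254*0) = 436974 + (-11/127 + 0 + 0) = 436974 - 11/127 = 55495687/127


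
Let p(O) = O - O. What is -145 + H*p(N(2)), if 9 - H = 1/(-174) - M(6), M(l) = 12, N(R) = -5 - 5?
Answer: -145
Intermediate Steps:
N(R) = -10
H = 3655/174 (H = 9 - (1/(-174) - 1*12) = 9 - (-1/174 - 12) = 9 - 1*(-2089/174) = 9 + 2089/174 = 3655/174 ≈ 21.006)
p(O) = 0
-145 + H*p(N(2)) = -145 + (3655/174)*0 = -145 + 0 = -145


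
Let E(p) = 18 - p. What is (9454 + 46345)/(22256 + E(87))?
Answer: 55799/22187 ≈ 2.5149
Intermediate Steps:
(9454 + 46345)/(22256 + E(87)) = (9454 + 46345)/(22256 + (18 - 1*87)) = 55799/(22256 + (18 - 87)) = 55799/(22256 - 69) = 55799/22187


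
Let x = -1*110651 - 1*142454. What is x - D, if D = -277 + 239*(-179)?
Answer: -210047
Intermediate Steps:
D = -43058 (D = -277 - 42781 = -43058)
x = -253105 (x = -110651 - 142454 = -253105)
x - D = -253105 - 1*(-43058) = -253105 + 43058 = -210047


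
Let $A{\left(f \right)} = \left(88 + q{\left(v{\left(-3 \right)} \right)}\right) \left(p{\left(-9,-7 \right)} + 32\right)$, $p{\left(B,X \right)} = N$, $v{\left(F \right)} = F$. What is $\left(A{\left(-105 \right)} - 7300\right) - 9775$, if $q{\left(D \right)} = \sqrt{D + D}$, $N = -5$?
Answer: $-14699 + 27 i \sqrt{6} \approx -14699.0 + 66.136 i$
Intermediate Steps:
$q{\left(D \right)} = \sqrt{2} \sqrt{D}$ ($q{\left(D \right)} = \sqrt{2 D} = \sqrt{2} \sqrt{D}$)
$p{\left(B,X \right)} = -5$
$A{\left(f \right)} = 2376 + 27 i \sqrt{6}$ ($A{\left(f \right)} = \left(88 + \sqrt{2} \sqrt{-3}\right) \left(-5 + 32\right) = \left(88 + \sqrt{2} i \sqrt{3}\right) 27 = \left(88 + i \sqrt{6}\right) 27 = 2376 + 27 i \sqrt{6}$)
$\left(A{\left(-105 \right)} - 7300\right) - 9775 = \left(\left(2376 + 27 i \sqrt{6}\right) - 7300\right) - 9775 = \left(-4924 + 27 i \sqrt{6}\right) - 9775 = -14699 + 27 i \sqrt{6}$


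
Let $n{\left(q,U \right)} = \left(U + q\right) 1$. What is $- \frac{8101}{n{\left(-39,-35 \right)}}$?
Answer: $\frac{8101}{74} \approx 109.47$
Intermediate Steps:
$n{\left(q,U \right)} = U + q$
$- \frac{8101}{n{\left(-39,-35 \right)}} = - \frac{8101}{-35 - 39} = - \frac{8101}{-74} = \left(-8101\right) \left(- \frac{1}{74}\right) = \frac{8101}{74}$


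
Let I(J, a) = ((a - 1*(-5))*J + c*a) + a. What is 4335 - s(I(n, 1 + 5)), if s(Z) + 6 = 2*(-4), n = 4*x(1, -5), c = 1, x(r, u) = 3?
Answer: 4349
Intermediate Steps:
n = 12 (n = 4*3 = 12)
I(J, a) = 2*a + J*(5 + a) (I(J, a) = ((a - 1*(-5))*J + 1*a) + a = ((a + 5)*J + a) + a = ((5 + a)*J + a) + a = (J*(5 + a) + a) + a = (a + J*(5 + a)) + a = 2*a + J*(5 + a))
s(Z) = -14 (s(Z) = -6 + 2*(-4) = -6 - 8 = -14)
4335 - s(I(n, 1 + 5)) = 4335 - 1*(-14) = 4335 + 14 = 4349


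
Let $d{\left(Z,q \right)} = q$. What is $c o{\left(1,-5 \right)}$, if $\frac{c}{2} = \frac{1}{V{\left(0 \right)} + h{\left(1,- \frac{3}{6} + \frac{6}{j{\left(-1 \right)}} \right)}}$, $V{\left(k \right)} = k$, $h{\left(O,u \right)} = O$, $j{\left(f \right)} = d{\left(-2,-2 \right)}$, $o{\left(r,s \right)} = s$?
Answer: $-10$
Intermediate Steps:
$j{\left(f \right)} = -2$
$c = 2$ ($c = \frac{2}{0 + 1} = \frac{2}{1} = 2 \cdot 1 = 2$)
$c o{\left(1,-5 \right)} = 2 \left(-5\right) = -10$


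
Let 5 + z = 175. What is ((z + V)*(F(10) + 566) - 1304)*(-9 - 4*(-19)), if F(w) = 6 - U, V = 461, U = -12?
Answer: 24602400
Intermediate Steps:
z = 170 (z = -5 + 175 = 170)
F(w) = 18 (F(w) = 6 - 1*(-12) = 6 + 12 = 18)
((z + V)*(F(10) + 566) - 1304)*(-9 - 4*(-19)) = ((170 + 461)*(18 + 566) - 1304)*(-9 - 4*(-19)) = (631*584 - 1304)*(-9 + 76) = (368504 - 1304)*67 = 367200*67 = 24602400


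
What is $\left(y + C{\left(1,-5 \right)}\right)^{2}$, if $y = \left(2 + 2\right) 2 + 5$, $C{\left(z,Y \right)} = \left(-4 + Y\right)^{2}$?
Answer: $8836$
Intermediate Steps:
$y = 13$ ($y = 4 \cdot 2 + 5 = 8 + 5 = 13$)
$\left(y + C{\left(1,-5 \right)}\right)^{2} = \left(13 + \left(-4 - 5\right)^{2}\right)^{2} = \left(13 + \left(-9\right)^{2}\right)^{2} = \left(13 + 81\right)^{2} = 94^{2} = 8836$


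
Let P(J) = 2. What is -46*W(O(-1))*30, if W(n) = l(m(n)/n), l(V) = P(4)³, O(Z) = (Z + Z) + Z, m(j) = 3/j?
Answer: -11040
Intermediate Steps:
O(Z) = 3*Z (O(Z) = 2*Z + Z = 3*Z)
l(V) = 8 (l(V) = 2³ = 8)
W(n) = 8
-46*W(O(-1))*30 = -46*8*30 = -368*30 = -11040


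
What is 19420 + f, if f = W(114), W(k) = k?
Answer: 19534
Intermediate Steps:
f = 114
19420 + f = 19420 + 114 = 19534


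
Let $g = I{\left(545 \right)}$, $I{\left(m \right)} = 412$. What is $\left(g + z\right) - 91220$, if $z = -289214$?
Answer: $-380022$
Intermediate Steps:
$g = 412$
$\left(g + z\right) - 91220 = \left(412 - 289214\right) - 91220 = -288802 - 91220 = -380022$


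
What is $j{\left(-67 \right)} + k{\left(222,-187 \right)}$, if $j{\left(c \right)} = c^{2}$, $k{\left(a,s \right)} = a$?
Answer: $4711$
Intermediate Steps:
$j{\left(-67 \right)} + k{\left(222,-187 \right)} = \left(-67\right)^{2} + 222 = 4489 + 222 = 4711$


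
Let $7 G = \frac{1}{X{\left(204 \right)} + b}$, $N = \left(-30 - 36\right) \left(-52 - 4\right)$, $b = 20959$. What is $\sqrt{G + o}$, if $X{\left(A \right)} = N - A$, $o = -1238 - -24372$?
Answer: $\frac{\sqrt{13830694314227}}{24451} \approx 152.1$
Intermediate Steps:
$N = 3696$ ($N = \left(-66\right) \left(-56\right) = 3696$)
$o = 23134$ ($o = -1238 + 24372 = 23134$)
$X{\left(A \right)} = 3696 - A$
$G = \frac{1}{171157}$ ($G = \frac{1}{7 \left(\left(3696 - 204\right) + 20959\right)} = \frac{1}{7 \left(3492 + 20959\right)} = \frac{1}{7 \cdot 24451} = \frac{1}{7} \cdot \frac{1}{24451} = \frac{1}{171157} \approx 5.8426 \cdot 10^{-6}$)
$\sqrt{G + o} = \sqrt{\frac{1}{171157} + 23134} = \sqrt{\frac{3959546039}{171157}} = \frac{\sqrt{13830694314227}}{24451}$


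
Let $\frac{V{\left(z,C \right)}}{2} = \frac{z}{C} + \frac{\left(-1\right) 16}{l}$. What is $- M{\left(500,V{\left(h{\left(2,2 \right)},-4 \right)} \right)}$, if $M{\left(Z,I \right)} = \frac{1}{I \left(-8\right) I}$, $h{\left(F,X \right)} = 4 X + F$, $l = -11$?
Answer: $\frac{121}{4232} \approx 0.028592$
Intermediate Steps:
$h{\left(F,X \right)} = F + 4 X$
$V{\left(z,C \right)} = \frac{32}{11} + \frac{2 z}{C}$ ($V{\left(z,C \right)} = 2 \left(\frac{z}{C} + \frac{\left(-1\right) 16}{-11}\right) = 2 \left(\frac{z}{C} - - \frac{16}{11}\right) = 2 \left(\frac{z}{C} + \frac{16}{11}\right) = 2 \left(\frac{16}{11} + \frac{z}{C}\right) = \frac{32}{11} + \frac{2 z}{C}$)
$M{\left(Z,I \right)} = - \frac{1}{8 I^{2}}$ ($M{\left(Z,I \right)} = \frac{1}{- 8 I I} = \frac{1}{\left(-8\right) I^{2}} = - \frac{1}{8 I^{2}}$)
$- M{\left(500,V{\left(h{\left(2,2 \right)},-4 \right)} \right)} = - \frac{-1}{8 \left(\frac{32}{11} + \frac{2 \left(2 + 4 \cdot 2\right)}{-4}\right)^{2}} = - \frac{-1}{8 \left(\frac{32}{11} + 2 \left(2 + 8\right) \left(- \frac{1}{4}\right)\right)^{2}} = - \frac{-1}{8 \left(\frac{32}{11} + 2 \cdot 10 \left(- \frac{1}{4}\right)\right)^{2}} = - \frac{-1}{8 \left(\frac{32}{11} - 5\right)^{2}} = - \frac{-1}{8 \cdot \frac{529}{121}} = - \frac{\left(-1\right) 121}{8 \cdot 529} = \left(-1\right) \left(- \frac{121}{4232}\right) = \frac{121}{4232}$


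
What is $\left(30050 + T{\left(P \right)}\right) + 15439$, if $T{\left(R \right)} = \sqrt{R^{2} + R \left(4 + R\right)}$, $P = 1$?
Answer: $45489 + \sqrt{6} \approx 45491.0$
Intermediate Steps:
$\left(30050 + T{\left(P \right)}\right) + 15439 = \left(30050 + \sqrt{2} \sqrt{1 \left(2 + 1\right)}\right) + 15439 = \left(30050 + \sqrt{2} \sqrt{1 \cdot 3}\right) + 15439 = \left(30050 + \sqrt{2} \sqrt{3}\right) + 15439 = \left(30050 + \sqrt{6}\right) + 15439 = 45489 + \sqrt{6}$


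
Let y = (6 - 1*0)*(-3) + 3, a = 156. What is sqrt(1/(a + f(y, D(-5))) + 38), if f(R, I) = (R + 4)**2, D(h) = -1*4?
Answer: 11*sqrt(24099)/277 ≈ 6.1647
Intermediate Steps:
y = -15 (y = (6 + 0)*(-3) + 3 = 6*(-3) + 3 = -18 + 3 = -15)
D(h) = -4
f(R, I) = (4 + R)**2
sqrt(1/(a + f(y, D(-5))) + 38) = sqrt(1/(156 + (4 - 15)**2) + 38) = sqrt(1/(156 + (-11)**2) + 38) = sqrt(1/(156 + 121) + 38) = sqrt(1/277 + 38) = sqrt(10527/277) = 11*sqrt(24099)/277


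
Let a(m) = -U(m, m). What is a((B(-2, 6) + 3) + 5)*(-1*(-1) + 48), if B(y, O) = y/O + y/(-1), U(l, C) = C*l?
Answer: -41209/9 ≈ -4578.8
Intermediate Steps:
B(y, O) = -y + y/O (B(y, O) = y/O + y*(-1) = y/O - y = -y + y/O)
a(m) = -m**2 (a(m) = -m*m = -m**2)
a((B(-2, 6) + 3) + 5)*(-1*(-1) + 48) = (-(((-1*(-2) - 2/6) + 3) + 5)**2)*(-1*(-1) + 48) = (-(((2 - 2*1/6) + 3) + 5)**2)*(1 + 48) = -(((2 - 1/3) + 3) + 5)**2*49 = -((5/3 + 3) + 5)**2*49 = -(14/3 + 5)**2*49 = -(29/3)**2*49 = -1*841/9*49 = -841/9*49 = -41209/9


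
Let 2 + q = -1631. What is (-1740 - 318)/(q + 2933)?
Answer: -1029/650 ≈ -1.5831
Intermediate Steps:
q = -1633 (q = -2 - 1631 = -1633)
(-1740 - 318)/(q + 2933) = (-1740 - 318)/(-1633 + 2933) = -2058/1300 = -2058*1/1300 = -1029/650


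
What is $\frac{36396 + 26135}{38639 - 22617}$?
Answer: $\frac{62531}{16022} \approx 3.9028$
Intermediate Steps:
$\frac{36396 + 26135}{38639 - 22617} = \frac{62531}{16022}$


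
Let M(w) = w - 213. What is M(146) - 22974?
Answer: -23041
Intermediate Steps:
M(w) = -213 + w
M(146) - 22974 = (-213 + 146) - 22974 = -67 - 22974 = -23041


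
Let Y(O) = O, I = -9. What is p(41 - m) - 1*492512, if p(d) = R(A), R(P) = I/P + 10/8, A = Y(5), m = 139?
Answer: -9850251/20 ≈ -4.9251e+5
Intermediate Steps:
A = 5
R(P) = 5/4 - 9/P (R(P) = -9/P + 10/8 = -9/P + 10*(1/8) = -9/P + 5/4 = 5/4 - 9/P)
p(d) = -11/20 (p(d) = 5/4 - 9/5 = -11/20)
p(41 - m) - 1*492512 = -11/20 - 1*492512 = -11/20 - 492512 = -9850251/20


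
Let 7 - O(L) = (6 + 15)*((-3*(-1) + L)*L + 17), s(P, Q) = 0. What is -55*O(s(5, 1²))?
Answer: 19250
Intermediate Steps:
O(L) = -350 - 21*L*(3 + L) (O(L) = 7 - (6 + 15)*((-3*(-1) + L)*L + 17) = 7 - 21*((3 + L)*L + 17) = 7 - 21*(L*(3 + L) + 17) = 7 - 21*(17 + L*(3 + L)) = 7 - (357 + 21*L*(3 + L)) = 7 + (-357 - 21*L*(3 + L)) = -350 - 21*L*(3 + L))
-55*O(s(5, 1²)) = -55*(-350 - 63*0 - 21*0²) = -55*(-350 + 0 - 21*0) = -55*(-350 + 0 + 0) = -55*(-350) = 19250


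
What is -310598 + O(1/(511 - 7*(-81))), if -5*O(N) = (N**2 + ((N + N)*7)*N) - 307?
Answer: -1804348071387/5810420 ≈ -3.1054e+5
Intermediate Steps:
O(N) = 307/5 - 3*N**2 (O(N) = -((N**2 + ((N + N)*7)*N) - 307)/5 = -((N**2 + ((2*N)*7)*N) - 307)/5 = -((N**2 + (14*N)*N) - 307)/5 = -((N**2 + 14*N**2) - 307)/5 = -(15*N**2 - 307)/5 = -(-307 + 15*N**2)/5 = 307/5 - 3*N**2)
-310598 + O(1/(511 - 7*(-81))) = -310598 + (307/5 - 3/(511 - 7*(-81))**2) = -310598 + (307/5 - 3/(511 + 567)**2) = -310598 + (307/5 - 3*(1/1078)**2) = -310598 + (307/5 - 3*1/1162084) = -310598 + (307/5 - 3/1162084) = -310598 + 356759773/5810420 = -1804348071387/5810420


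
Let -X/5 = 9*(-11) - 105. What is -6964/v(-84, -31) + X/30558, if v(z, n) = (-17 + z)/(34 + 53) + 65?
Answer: -1542370772/14143261 ≈ -109.05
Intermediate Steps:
X = 1020 (X = -5*(9*(-11) - 105) = -5*(-99 - 105) = -5*(-204) = 1020)
v(z, n) = 5638/87 + z/87 (v(z, n) = (-17 + z)/87 + 65 = (-17 + z)*(1/87) + 65 = (-17/87 + z/87) + 65 = 5638/87 + z/87)
-6964/v(-84, -31) + X/30558 = -6964/(5638/87 + (1/87)*(-84)) + 1020/30558 = -6964/(5638/87 - 28/29) + 1020*(1/30558) = -6964/5554/87 + 170/5093 = -6964*87/5554 + 170/5093 = -302934/2777 + 170/5093 = -1542370772/14143261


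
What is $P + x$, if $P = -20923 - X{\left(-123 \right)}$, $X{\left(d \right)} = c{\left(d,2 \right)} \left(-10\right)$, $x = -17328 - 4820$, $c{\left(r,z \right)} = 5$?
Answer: $-43021$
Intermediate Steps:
$x = -22148$
$X{\left(d \right)} = -50$ ($X{\left(d \right)} = 5 \left(-10\right) = -50$)
$P = -20873$ ($P = -20923 - -50 = -20923 + 50 = -20873$)
$P + x = -20873 - 22148 = -43021$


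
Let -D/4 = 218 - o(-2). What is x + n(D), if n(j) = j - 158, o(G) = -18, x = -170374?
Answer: -171476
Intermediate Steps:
D = -944 (D = -4*(218 - 1*(-18)) = -4*(218 + 18) = -4*236 = -944)
n(j) = -158 + j
x + n(D) = -170374 + (-158 - 944) = -170374 - 1102 = -171476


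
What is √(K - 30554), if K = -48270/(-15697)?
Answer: 2*I*√1881904963499/15697 ≈ 174.79*I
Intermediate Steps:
K = 48270/15697 (K = -48270*(-1/15697) = 48270/15697 ≈ 3.0751)
√(K - 30554) = √(48270/15697 - 30554) = √(-479557868/15697) = 2*I*√1881904963499/15697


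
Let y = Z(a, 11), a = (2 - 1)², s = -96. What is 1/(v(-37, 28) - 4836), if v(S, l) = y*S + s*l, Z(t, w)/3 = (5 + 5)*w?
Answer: -1/19734 ≈ -5.0674e-5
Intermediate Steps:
a = 1 (a = 1² = 1)
Z(t, w) = 30*w (Z(t, w) = 3*((5 + 5)*w) = 3*(10*w) = 30*w)
y = 330 (y = 30*11 = 330)
v(S, l) = -96*l + 330*S (v(S, l) = 330*S - 96*l = -96*l + 330*S)
1/(v(-37, 28) - 4836) = 1/((-96*28 + 330*(-37)) - 4836) = 1/((-2688 - 12210) - 4836) = 1/(-14898 - 4836) = 1/(-19734) = -1/19734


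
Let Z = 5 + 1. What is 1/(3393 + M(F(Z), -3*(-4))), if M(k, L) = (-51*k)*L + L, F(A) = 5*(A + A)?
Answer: -1/33315 ≈ -3.0016e-5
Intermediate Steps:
Z = 6
F(A) = 10*A (F(A) = 5*(2*A) = 10*A)
M(k, L) = L - 51*L*k (M(k, L) = -51*L*k + L = L - 51*L*k)
1/(3393 + M(F(Z), -3*(-4))) = 1/(3393 + (-3*(-4))*(1 - 510*6)) = 1/(3393 + 12*(1 - 51*60)) = 1/(3393 + 12*(1 - 3060)) = 1/(3393 + 12*(-3059)) = 1/(3393 - 36708) = 1/(-33315) = -1/33315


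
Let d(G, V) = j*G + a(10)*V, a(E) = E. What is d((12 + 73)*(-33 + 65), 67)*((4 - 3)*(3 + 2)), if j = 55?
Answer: 751350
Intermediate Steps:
d(G, V) = 10*V + 55*G (d(G, V) = 55*G + 10*V = 10*V + 55*G)
d((12 + 73)*(-33 + 65), 67)*((4 - 3)*(3 + 2)) = (10*67 + 55*((12 + 73)*(-33 + 65)))*((4 - 3)*(3 + 2)) = (670 + 55*(85*32))*(1*5) = (670 + 55*2720)*5 = (670 + 149600)*5 = 150270*5 = 751350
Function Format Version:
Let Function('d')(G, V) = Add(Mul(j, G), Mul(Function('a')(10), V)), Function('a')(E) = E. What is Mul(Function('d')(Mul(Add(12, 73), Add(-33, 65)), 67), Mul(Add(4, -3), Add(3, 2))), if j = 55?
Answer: 751350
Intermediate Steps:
Function('d')(G, V) = Add(Mul(10, V), Mul(55, G)) (Function('d')(G, V) = Add(Mul(55, G), Mul(10, V)) = Add(Mul(10, V), Mul(55, G)))
Mul(Function('d')(Mul(Add(12, 73), Add(-33, 65)), 67), Mul(Add(4, -3), Add(3, 2))) = Mul(Add(Mul(10, 67), Mul(55, Mul(Add(12, 73), Add(-33, 65)))), Mul(Add(4, -3), Add(3, 2))) = Mul(Add(670, Mul(55, Mul(85, 32))), Mul(1, 5)) = Mul(Add(670, Mul(55, 2720)), 5) = Mul(Add(670, 149600), 5) = Mul(150270, 5) = 751350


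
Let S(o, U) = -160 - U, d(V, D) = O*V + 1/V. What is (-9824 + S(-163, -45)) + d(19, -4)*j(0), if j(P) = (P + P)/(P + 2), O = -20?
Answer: -9939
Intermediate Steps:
d(V, D) = 1/V - 20*V (d(V, D) = -20*V + 1/V = 1/V - 20*V)
j(P) = 2*P/(2 + P) (j(P) = (2*P)/(2 + P) = 2*P/(2 + P))
(-9824 + S(-163, -45)) + d(19, -4)*j(0) = (-9824 + (-160 - 1*(-45))) + (1/19 - 20*19)*(2*0/(2 + 0)) = (-9824 + (-160 + 45)) + (1/19 - 380)*(2*0/2) = (-9824 - 115) - 14438*0/(19*2) = -9939 - 7219/19*0 = -9939 + 0 = -9939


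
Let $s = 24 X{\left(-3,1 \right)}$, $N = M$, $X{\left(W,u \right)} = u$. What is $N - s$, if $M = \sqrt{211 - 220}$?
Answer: $-24 + 3 i \approx -24.0 + 3.0 i$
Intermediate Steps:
$M = 3 i$ ($M = \sqrt{-9} = 3 i \approx 3.0 i$)
$N = 3 i \approx 3.0 i$
$s = 24$ ($s = 24 \cdot 1 = 24$)
$N - s = 3 i - 24 = -24 + 3 i$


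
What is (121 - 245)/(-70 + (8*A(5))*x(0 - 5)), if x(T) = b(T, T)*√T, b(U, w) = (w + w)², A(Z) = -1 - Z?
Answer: 434/5760245 - 5952*I*√5/1152049 ≈ 7.5344e-5 - 0.011553*I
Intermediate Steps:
b(U, w) = 4*w² (b(U, w) = (2*w)² = 4*w²)
x(T) = 4*T^(5/2) (x(T) = (4*T²)*√T = 4*T^(5/2))
(121 - 245)/(-70 + (8*A(5))*x(0 - 5)) = (121 - 245)/(-70 + (8*(-1 - 1*5))*(4*(0 - 5)^(5/2))) = -124/(-70 + (8*(-1 - 5))*(4*(-5)^(5/2))) = -124/(-70 + (8*(-6))*(4*(25*I*√5))) = -124/(-70 - 4800*I*√5)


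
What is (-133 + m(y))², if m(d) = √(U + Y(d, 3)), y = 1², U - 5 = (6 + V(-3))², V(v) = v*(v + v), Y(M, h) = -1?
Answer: 18269 - 532*√145 ≈ 11863.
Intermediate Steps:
V(v) = 2*v² (V(v) = v*(2*v) = 2*v²)
U = 581 (U = 5 + (6 + 2*(-3)²)² = 5 + (6 + 2*9)² = 5 + (6 + 18)² = 5 + 24² = 5 + 576 = 581)
y = 1
m(d) = 2*√145 (m(d) = √(581 - 1) = √580 = 2*√145)
(-133 + m(y))² = (-133 + 2*√145)²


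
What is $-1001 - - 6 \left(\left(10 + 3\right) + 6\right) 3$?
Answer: $-659$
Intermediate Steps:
$-1001 - - 6 \left(\left(10 + 3\right) + 6\right) 3 = -1001 - - 6 \left(13 + 6\right) 3 = -1001 - \left(-6\right) 19 \cdot 3 = -1001 - \left(-114\right) 3 = -1001 - -342 = -1001 + 342 = -659$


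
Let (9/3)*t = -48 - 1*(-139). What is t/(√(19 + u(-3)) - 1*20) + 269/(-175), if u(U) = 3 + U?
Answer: -625967/200025 - 91*√19/1143 ≈ -3.4765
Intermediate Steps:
t = 91/3 (t = (-48 - 1*(-139))/3 = (-48 + 139)/3 = (⅓)*91 = 91/3 ≈ 30.333)
t/(√(19 + u(-3)) - 1*20) + 269/(-175) = 91/(3*(√(19 + (3 - 3)) - 1*20)) + 269/(-175) = 91/(3*(√(19 + 0) - 20)) + 269*(-1/175) = 91/(3*(√19 - 20)) - 269/175 = 91/(3*(-20 + √19)) - 269/175 = -269/175 + 91/(3*(-20 + √19))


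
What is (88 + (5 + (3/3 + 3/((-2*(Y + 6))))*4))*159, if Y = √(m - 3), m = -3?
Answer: 107007/7 + 159*I*√6/7 ≈ 15287.0 + 55.638*I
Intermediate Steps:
Y = I*√6 (Y = √(-3 - 3) = √(-6) = I*√6 ≈ 2.4495*I)
(88 + (5 + (3/3 + 3/((-2*(Y + 6))))*4))*159 = (88 + (5 + (3/3 + 3/((-2*(I*√6 + 6))))*4))*159 = (88 + (5 + (3*(⅓) + 3/((-2*(6 + I*√6))))*4))*159 = (88 + (5 + (1 + 3/(-12 - 2*I*√6))*4))*159 = (88 + (5 + (4 + 12/(-12 - 2*I*√6))))*159 = (88 + (9 + 12/(-12 - 2*I*√6)))*159 = (97 + 12/(-12 - 2*I*√6))*159 = 15423 + 1908/(-12 - 2*I*√6)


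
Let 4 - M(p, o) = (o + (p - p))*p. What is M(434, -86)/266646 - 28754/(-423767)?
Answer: 11742756830/56497887741 ≈ 0.20784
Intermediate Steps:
M(p, o) = 4 - o*p (M(p, o) = 4 - (o + (p - p))*p = 4 - (o + 0)*p = 4 - o*p)
M(434, -86)/266646 - 28754/(-423767) = (4 - 1*(-86)*434)/266646 - 28754/(-423767) = (4 + 37324)*(1/266646) - 28754*(-1/423767) = 37328*(1/266646) + 28754/423767 = 18664/133323 + 28754/423767 = 11742756830/56497887741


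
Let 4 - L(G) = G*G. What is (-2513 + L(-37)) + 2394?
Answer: -1484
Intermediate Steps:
L(G) = 4 - G² (L(G) = 4 - G*G = 4 - G²)
(-2513 + L(-37)) + 2394 = (-2513 + (4 - 1*(-37)²)) + 2394 = (-2513 + (4 - 1*1369)) + 2394 = (-2513 + (4 - 1369)) + 2394 = (-2513 - 1365) + 2394 = -3878 + 2394 = -1484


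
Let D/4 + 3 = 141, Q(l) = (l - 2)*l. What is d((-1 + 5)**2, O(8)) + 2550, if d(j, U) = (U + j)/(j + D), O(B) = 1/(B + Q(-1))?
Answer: 15932577/6248 ≈ 2550.0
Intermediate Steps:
Q(l) = l*(-2 + l) (Q(l) = (-2 + l)*l = l*(-2 + l))
D = 552 (D = -12 + 4*141 = -12 + 564 = 552)
O(B) = 1/(3 + B) (O(B) = 1/(B - (-2 - 1)) = 1/(B - 1*(-3)) = 1/(B + 3) = 1/(3 + B))
d(j, U) = (U + j)/(552 + j) (d(j, U) = (U + j)/(j + 552) = (U + j)/(552 + j))
d((-1 + 5)**2, O(8)) + 2550 = (1/(3 + 8) + (-1 + 5)**2)/(552 + (-1 + 5)**2) + 2550 = (1/11 + 4**2)/(552 + 4**2) + 2550 = (1/11 + 16)/(552 + 16) + 2550 = (177/11)/568 + 2550 = (1/568)*(177/11) + 2550 = 177/6248 + 2550 = 15932577/6248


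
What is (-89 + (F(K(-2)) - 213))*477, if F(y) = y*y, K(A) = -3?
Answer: -139761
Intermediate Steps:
F(y) = y²
(-89 + (F(K(-2)) - 213))*477 = (-89 + ((-3)² - 213))*477 = (-89 + (9 - 213))*477 = (-89 - 204)*477 = -293*477 = -139761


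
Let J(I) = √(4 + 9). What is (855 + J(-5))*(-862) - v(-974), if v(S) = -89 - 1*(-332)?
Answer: -737253 - 862*√13 ≈ -7.4036e+5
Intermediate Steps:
v(S) = 243 (v(S) = -89 + 332 = 243)
J(I) = √13
(855 + J(-5))*(-862) - v(-974) = (855 + √13)*(-862) - 1*243 = (-737010 - 862*√13) - 243 = -737253 - 862*√13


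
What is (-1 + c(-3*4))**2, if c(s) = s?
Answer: 169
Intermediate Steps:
(-1 + c(-3*4))**2 = (-1 - 3*4)**2 = (-1 - 12)**2 = (-13)**2 = 169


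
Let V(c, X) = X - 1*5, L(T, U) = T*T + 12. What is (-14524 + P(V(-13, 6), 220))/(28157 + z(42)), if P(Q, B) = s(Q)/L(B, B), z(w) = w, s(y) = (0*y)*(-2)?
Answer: -14524/28199 ≈ -0.51505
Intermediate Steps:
L(T, U) = 12 + T**2 (L(T, U) = T**2 + 12 = 12 + T**2)
s(y) = 0 (s(y) = 0*(-2) = 0)
V(c, X) = -5 + X (V(c, X) = X - 5 = -5 + X)
P(Q, B) = 0 (P(Q, B) = 0/(12 + B**2) = 0)
(-14524 + P(V(-13, 6), 220))/(28157 + z(42)) = (-14524 + 0)/(28157 + 42) = -14524/28199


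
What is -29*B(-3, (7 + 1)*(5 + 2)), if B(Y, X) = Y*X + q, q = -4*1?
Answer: 4988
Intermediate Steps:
q = -4
B(Y, X) = -4 + X*Y (B(Y, X) = Y*X - 4 = X*Y - 4 = -4 + X*Y)
-29*B(-3, (7 + 1)*(5 + 2)) = -29*(-4 + ((7 + 1)*(5 + 2))*(-3)) = -29*(-4 + (8*7)*(-3)) = -29*(-4 + 56*(-3)) = -29*(-4 - 168) = -29*(-172) = 4988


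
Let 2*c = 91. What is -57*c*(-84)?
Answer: 217854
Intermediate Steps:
c = 91/2 (c = (½)*91 = 91/2 ≈ 45.500)
-57*c*(-84) = -57*91/2*(-84) = -5187/2*(-84) = 217854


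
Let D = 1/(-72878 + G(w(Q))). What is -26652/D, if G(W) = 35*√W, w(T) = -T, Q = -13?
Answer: 1942344456 - 932820*√13 ≈ 1.9390e+9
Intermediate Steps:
D = 1/(-72878 + 35*√13) (D = 1/(-72878 + 35*√(-1*(-13))) = 1/(-72878 + 35*√13) ≈ -1.3745e-5)
-26652/D = -26652/(-5606/408552843 - 35*√13/5311186959)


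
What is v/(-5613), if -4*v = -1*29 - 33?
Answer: -31/11226 ≈ -0.0027614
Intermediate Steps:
v = 31/2 (v = -(-1*29 - 33)/4 = -(-29 - 33)/4 = -¼*(-62) = 31/2 ≈ 15.500)
v/(-5613) = (31/2)/(-5613) = (31/2)*(-1/5613) = -31/11226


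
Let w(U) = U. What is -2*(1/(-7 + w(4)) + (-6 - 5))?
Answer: 68/3 ≈ 22.667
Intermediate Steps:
-2*(1/(-7 + w(4)) + (-6 - 5)) = -2*(1/(-7 + 4) + (-6 - 5)) = -2*(1/(-3) - 11) = -2*(-⅓ - 11) = -2*(-34/3) = 68/3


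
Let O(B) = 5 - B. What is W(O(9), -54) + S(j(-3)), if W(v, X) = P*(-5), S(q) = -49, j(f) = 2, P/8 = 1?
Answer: -89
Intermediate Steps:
P = 8 (P = 8*1 = 8)
W(v, X) = -40 (W(v, X) = 8*(-5) = -40)
W(O(9), -54) + S(j(-3)) = -40 - 49 = -89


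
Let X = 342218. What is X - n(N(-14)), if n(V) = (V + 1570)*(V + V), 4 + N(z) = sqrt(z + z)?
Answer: 354802 - 6248*I*sqrt(7) ≈ 3.548e+5 - 16531.0*I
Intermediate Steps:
N(z) = -4 + sqrt(2)*sqrt(z) (N(z) = -4 + sqrt(z + z) = -4 + sqrt(2*z) = -4 + sqrt(2)*sqrt(z))
n(V) = 2*V*(1570 + V) (n(V) = (1570 + V)*(2*V) = 2*V*(1570 + V))
X - n(N(-14)) = 342218 - 2*(-4 + sqrt(2)*sqrt(-14))*(1570 + (-4 + sqrt(2)*sqrt(-14))) = 342218 - 2*(-4 + sqrt(2)*(I*sqrt(14)))*(1570 + (-4 + sqrt(2)*(I*sqrt(14)))) = 342218 - 2*(-4 + 2*I*sqrt(7))*(1570 + (-4 + 2*I*sqrt(7))) = 342218 - 2*(-4 + 2*I*sqrt(7))*(1566 + 2*I*sqrt(7))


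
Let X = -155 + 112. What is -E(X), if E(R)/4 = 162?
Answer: -648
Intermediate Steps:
X = -43
E(R) = 648 (E(R) = 4*162 = 648)
-E(X) = -1*648 = -648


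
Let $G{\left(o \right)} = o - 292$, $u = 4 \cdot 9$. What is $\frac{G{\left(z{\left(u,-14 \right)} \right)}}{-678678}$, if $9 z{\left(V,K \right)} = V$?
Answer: $\frac{48}{113113} \approx 0.00042435$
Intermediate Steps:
$u = 36$
$z{\left(V,K \right)} = \frac{V}{9}$
$G{\left(o \right)} = -292 + o$ ($G{\left(o \right)} = o - 292 = -292 + o$)
$\frac{G{\left(z{\left(u,-14 \right)} \right)}}{-678678} = \frac{-292 + \frac{1}{9} \cdot 36}{-678678} = \left(-292 + 4\right) \left(- \frac{1}{678678}\right) = \left(-288\right) \left(- \frac{1}{678678}\right) = \frac{48}{113113}$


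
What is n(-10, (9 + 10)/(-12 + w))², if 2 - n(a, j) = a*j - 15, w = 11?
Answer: 29929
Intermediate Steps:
n(a, j) = 17 - a*j (n(a, j) = 2 - (a*j - 15) = 2 - (-15 + a*j) = 2 + (15 - a*j) = 17 - a*j)
n(-10, (9 + 10)/(-12 + w))² = (17 - 1*(-10)*(9 + 10)/(-12 + 11))² = (17 - 1*(-10)*19/(-1))² = (17 - 1*(-10)*19*(-1))² = (17 - 1*(-10)*(-19))² = (17 - 190)² = (-173)² = 29929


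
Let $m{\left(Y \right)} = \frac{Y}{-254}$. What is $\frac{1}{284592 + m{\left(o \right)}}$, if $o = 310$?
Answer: $\frac{127}{36143029} \approx 3.5138 \cdot 10^{-6}$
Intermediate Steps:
$m{\left(Y \right)} = - \frac{Y}{254}$ ($m{\left(Y \right)} = Y \left(- \frac{1}{254}\right) = - \frac{Y}{254}$)
$\frac{1}{284592 + m{\left(o \right)}} = \frac{1}{284592 - \frac{155}{127}} = \frac{1}{\frac{36143029}{127}} = \frac{127}{36143029}$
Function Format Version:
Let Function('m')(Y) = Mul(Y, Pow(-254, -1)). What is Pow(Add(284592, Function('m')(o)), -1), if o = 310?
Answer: Rational(127, 36143029) ≈ 3.5138e-6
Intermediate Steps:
Function('m')(Y) = Mul(Rational(-1, 254), Y) (Function('m')(Y) = Mul(Y, Rational(-1, 254)) = Mul(Rational(-1, 254), Y))
Pow(Add(284592, Function('m')(o)), -1) = Pow(Add(284592, Mul(Rational(-1, 254), 310)), -1) = Pow(Add(284592, Rational(-155, 127)), -1) = Pow(Rational(36143029, 127), -1) = Rational(127, 36143029)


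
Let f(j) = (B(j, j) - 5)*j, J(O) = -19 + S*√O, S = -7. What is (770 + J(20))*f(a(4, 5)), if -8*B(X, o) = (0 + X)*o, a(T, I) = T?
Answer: -21028 + 392*√5 ≈ -20151.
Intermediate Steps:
J(O) = -19 - 7*√O
B(X, o) = -X*o/8 (B(X, o) = -(0 + X)*o/8 = -X*o/8)
f(j) = j*(-5 - j²/8) (f(j) = (-j*j/8 - 5)*j = (-j²/8 - 5)*j = (-5 - j²/8)*j = j*(-5 - j²/8))
(770 + J(20))*f(a(4, 5)) = (770 + (-19 - 14*√5))*(-⅛*4*(40 + 4²)) = (770 + (-19 - 14*√5))*(-⅛*4*(40 + 16)) = (770 + (-19 - 14*√5))*(-⅛*4*56) = (751 - 14*√5)*(-28) = -21028 + 392*√5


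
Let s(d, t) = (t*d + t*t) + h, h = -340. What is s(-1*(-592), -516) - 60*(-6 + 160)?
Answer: -48796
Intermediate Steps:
s(d, t) = -340 + t² + d*t (s(d, t) = (t*d + t*t) - 340 = (d*t + t²) - 340 = (t² + d*t) - 340 = -340 + t² + d*t)
s(-1*(-592), -516) - 60*(-6 + 160) = (-340 + (-516)² - 1*(-592)*(-516)) - 60*(-6 + 160) = (-340 + 266256 + 592*(-516)) - 60*154 = (-340 + 266256 - 305472) - 1*9240 = -39556 - 9240 = -48796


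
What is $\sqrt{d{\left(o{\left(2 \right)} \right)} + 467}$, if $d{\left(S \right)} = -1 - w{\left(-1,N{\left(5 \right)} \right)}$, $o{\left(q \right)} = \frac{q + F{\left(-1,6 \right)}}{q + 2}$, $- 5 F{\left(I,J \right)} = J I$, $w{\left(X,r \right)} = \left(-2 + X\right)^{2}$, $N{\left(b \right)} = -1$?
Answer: $\sqrt{457} \approx 21.378$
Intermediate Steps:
$F{\left(I,J \right)} = - \frac{I J}{5}$ ($F{\left(I,J \right)} = - \frac{J I}{5} = - \frac{I J}{5}$)
$o{\left(q \right)} = \frac{\frac{6}{5} + q}{2 + q}$ ($o{\left(q \right)} = \frac{q - \left(- \frac{1}{5}\right) 6}{q + 2} = \frac{q + \frac{6}{5}}{2 + q} = \frac{\frac{6}{5} + q}{2 + q}$)
$d{\left(S \right)} = -10$ ($d{\left(S \right)} = -1 - \left(-2 - 1\right)^{2} = -1 - \left(-3\right)^{2} = -1 - 9 = -10$)
$\sqrt{d{\left(o{\left(2 \right)} \right)} + 467} = \sqrt{-10 + 467} = \sqrt{457}$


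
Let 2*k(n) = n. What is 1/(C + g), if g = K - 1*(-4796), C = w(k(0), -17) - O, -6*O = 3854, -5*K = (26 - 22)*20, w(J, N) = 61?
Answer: 3/16450 ≈ 0.00018237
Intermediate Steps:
k(n) = n/2
K = -16 (K = -(26 - 22)*20/5 = -4*20/5 = -⅕*80 = -16)
O = -1927/3 (O = -⅙*3854 = -1927/3 ≈ -642.33)
C = 2110/3 (C = 61 - 1*(-1927/3) = 61 + 1927/3 = 2110/3 ≈ 703.33)
g = 4780 (g = -16 - 1*(-4796) = -16 + 4796 = 4780)
1/(C + g) = 1/(2110/3 + 4780) = 1/(16450/3) = 3/16450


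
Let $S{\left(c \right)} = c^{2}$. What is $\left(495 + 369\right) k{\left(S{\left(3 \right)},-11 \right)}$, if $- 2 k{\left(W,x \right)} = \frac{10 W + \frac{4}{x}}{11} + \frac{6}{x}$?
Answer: $- \frac{397440}{121} \approx -3284.6$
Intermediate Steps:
$k{\left(W,x \right)} = - \frac{35}{11 x} - \frac{5 W}{11}$ ($k{\left(W,x \right)} = - \frac{\frac{10 W + \frac{4}{x}}{11} + \frac{6}{x}}{2} = - \frac{\left(\frac{4}{x} + 10 W\right) \frac{1}{11} + \frac{6}{x}}{2} = - \frac{\left(\frac{4}{11 x} + \frac{10 W}{11}\right) + \frac{6}{x}}{2} = - \frac{\frac{10 W}{11} + \frac{70}{11 x}}{2} = - \frac{35}{11 x} - \frac{5 W}{11}$)
$\left(495 + 369\right) k{\left(S{\left(3 \right)},-11 \right)} = \left(495 + 369\right) \frac{5 \left(-7 - 3^{2} \left(-11\right)\right)}{11 \left(-11\right)} = 864 \cdot \frac{5}{11} \left(- \frac{1}{11}\right) \left(-7 - 9 \left(-11\right)\right) = 864 \cdot \frac{5}{11} \left(- \frac{1}{11}\right) \left(-7 + 99\right) = 864 \cdot \frac{5}{11} \left(- \frac{1}{11}\right) 92 = 864 \left(- \frac{460}{121}\right) = - \frac{397440}{121}$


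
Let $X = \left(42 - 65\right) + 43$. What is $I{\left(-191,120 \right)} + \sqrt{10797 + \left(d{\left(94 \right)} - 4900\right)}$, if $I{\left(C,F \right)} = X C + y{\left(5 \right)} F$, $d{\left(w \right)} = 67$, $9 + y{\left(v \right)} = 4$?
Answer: $-4420 + 2 \sqrt{1491} \approx -4342.8$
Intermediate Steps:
$y{\left(v \right)} = -5$ ($y{\left(v \right)} = -9 + 4 = -5$)
$X = 20$ ($X = -23 + 43 = 20$)
$I{\left(C,F \right)} = - 5 F + 20 C$ ($I{\left(C,F \right)} = 20 C - 5 F = - 5 F + 20 C$)
$I{\left(-191,120 \right)} + \sqrt{10797 + \left(d{\left(94 \right)} - 4900\right)} = \left(\left(-5\right) 120 + 20 \left(-191\right)\right) + \sqrt{10797 + \left(67 - 4900\right)} = \left(-600 - 3820\right) + \sqrt{10797 - 4833} = -4420 + \sqrt{5964} = -4420 + 2 \sqrt{1491}$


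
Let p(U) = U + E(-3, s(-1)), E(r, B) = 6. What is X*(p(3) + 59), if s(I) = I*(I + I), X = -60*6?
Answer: -24480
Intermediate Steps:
X = -360
s(I) = 2*I**2 (s(I) = I*(2*I) = 2*I**2)
p(U) = 6 + U (p(U) = U + 6 = 6 + U)
X*(p(3) + 59) = -360*((6 + 3) + 59) = -360*(9 + 59) = -360*68 = -24480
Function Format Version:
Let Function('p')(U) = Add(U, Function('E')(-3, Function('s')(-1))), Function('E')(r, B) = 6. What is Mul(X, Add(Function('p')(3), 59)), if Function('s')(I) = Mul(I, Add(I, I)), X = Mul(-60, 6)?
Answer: -24480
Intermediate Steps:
X = -360
Function('s')(I) = Mul(2, Pow(I, 2)) (Function('s')(I) = Mul(I, Mul(2, I)) = Mul(2, Pow(I, 2)))
Function('p')(U) = Add(6, U) (Function('p')(U) = Add(U, 6) = Add(6, U))
Mul(X, Add(Function('p')(3), 59)) = Mul(-360, Add(Add(6, 3), 59)) = Mul(-360, Add(9, 59)) = Mul(-360, 68) = -24480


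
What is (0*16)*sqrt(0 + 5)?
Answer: 0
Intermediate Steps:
(0*16)*sqrt(0 + 5) = 0*sqrt(5) = 0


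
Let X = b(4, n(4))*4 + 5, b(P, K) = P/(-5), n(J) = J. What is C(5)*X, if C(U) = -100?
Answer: -180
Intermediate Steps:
b(P, K) = -P/5 (b(P, K) = P*(-⅕) = -P/5)
X = 9/5 (X = -⅕*4*4 + 5 = -⅘*4 + 5 = -16/5 + 5 = 9/5 ≈ 1.8000)
C(5)*X = -100*9/5 = -180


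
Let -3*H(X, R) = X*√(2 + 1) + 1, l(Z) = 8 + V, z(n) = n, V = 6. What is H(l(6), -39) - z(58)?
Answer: -175/3 - 14*√3/3 ≈ -66.416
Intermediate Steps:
l(Z) = 14 (l(Z) = 8 + 6 = 14)
H(X, R) = -⅓ - X*√3/3 (H(X, R) = -(X*√(2 + 1) + 1)/3 = -(X*√3 + 1)/3 = -(1 + X*√3)/3 = -⅓ - X*√3/3)
H(l(6), -39) - z(58) = (-⅓ - ⅓*14*√3) - 1*58 = (-⅓ - 14*√3/3) - 58 = -175/3 - 14*√3/3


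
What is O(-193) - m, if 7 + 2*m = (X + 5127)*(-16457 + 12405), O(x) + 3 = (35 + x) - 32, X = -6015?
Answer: -3598555/2 ≈ -1.7993e+6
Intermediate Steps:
O(x) = x (O(x) = -3 + ((35 + x) - 32) = -3 + (3 + x) = x)
m = 3598169/2 (m = -7/2 + ((-6015 + 5127)*(-16457 + 12405))/2 = -7/2 + (-888*(-4052))/2 = -7/2 + (½)*3598176 = -7/2 + 1799088 = 3598169/2 ≈ 1.7991e+6)
O(-193) - m = -193 - 1*3598169/2 = -193 - 3598169/2 = -3598555/2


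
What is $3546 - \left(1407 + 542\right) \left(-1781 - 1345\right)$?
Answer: $6096120$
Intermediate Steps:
$3546 - \left(1407 + 542\right) \left(-1781 - 1345\right) = 3546 - 1949 \left(-3126\right) = 3546 - -6092574 = 3546 + 6092574 = 6096120$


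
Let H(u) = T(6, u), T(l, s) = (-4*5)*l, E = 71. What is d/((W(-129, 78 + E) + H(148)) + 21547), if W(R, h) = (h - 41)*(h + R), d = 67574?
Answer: 67574/23587 ≈ 2.8649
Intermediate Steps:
W(R, h) = (-41 + h)*(R + h)
T(l, s) = -20*l
H(u) = -120 (H(u) = -20*6 = -120)
d/((W(-129, 78 + E) + H(148)) + 21547) = 67574/((((78 + 71)**2 - 41*(-129) - 41*(78 + 71) - 129*(78 + 71)) - 120) + 21547) = 67574/(((149**2 + 5289 - 41*149 - 129*149) - 120) + 21547) = 67574/(((22201 + 5289 - 6109 - 19221) - 120) + 21547) = 67574/((2160 - 120) + 21547) = 67574/(2040 + 21547) = 67574/23587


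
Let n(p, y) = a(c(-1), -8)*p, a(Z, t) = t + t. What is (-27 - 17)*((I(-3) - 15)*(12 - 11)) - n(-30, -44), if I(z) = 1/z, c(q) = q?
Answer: 584/3 ≈ 194.67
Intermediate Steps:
a(Z, t) = 2*t
n(p, y) = -16*p (n(p, y) = (2*(-8))*p = -16*p)
(-27 - 17)*((I(-3) - 15)*(12 - 11)) - n(-30, -44) = (-27 - 17)*((1/(-3) - 15)*(12 - 11)) - (-16)*(-30) = -44*(-⅓ - 15) - 1*480 = -(-2024)/3 - 480 = -44*(-46/3) - 480 = 2024/3 - 480 = 584/3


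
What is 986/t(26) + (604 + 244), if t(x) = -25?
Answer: 20214/25 ≈ 808.56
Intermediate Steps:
986/t(26) + (604 + 244) = 986/(-25) + (604 + 244) = 986*(-1/25) + 848 = -986/25 + 848 = 20214/25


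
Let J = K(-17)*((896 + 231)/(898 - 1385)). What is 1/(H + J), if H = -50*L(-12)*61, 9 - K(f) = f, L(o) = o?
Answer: 487/17794898 ≈ 2.7367e-5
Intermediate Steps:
K(f) = 9 - f
J = -29302/487 (J = (9 - 1*(-17))*((896 + 231)/(898 - 1385)) = (9 + 17)*(1127/(-487)) = 26*(1127*(-1/487)) = 26*(-1127/487) = -29302/487 ≈ -60.168)
H = 36600 (H = -50*(-12)*61 = 600*61 = 36600)
1/(H + J) = 1/(36600 - 29302/487) = 1/(17794898/487) = 487/17794898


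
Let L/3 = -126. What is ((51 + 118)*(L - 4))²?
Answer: 4167735364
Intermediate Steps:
L = -378 (L = 3*(-126) = -378)
((51 + 118)*(L - 4))² = ((51 + 118)*(-378 - 4))² = (169*(-382))² = (-64558)² = 4167735364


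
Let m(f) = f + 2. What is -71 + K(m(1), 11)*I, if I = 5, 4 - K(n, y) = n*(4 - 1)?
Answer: -96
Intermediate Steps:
m(f) = 2 + f
K(n, y) = 4 - 3*n (K(n, y) = 4 - n*(4 - 1) = 4 - n*3 = 4 - 3*n)
-71 + K(m(1), 11)*I = -71 + (4 - 3*(2 + 1))*5 = -71 + (4 - 3*3)*5 = -71 + (4 - 9)*5 = -71 - 5*5 = -71 - 25 = -96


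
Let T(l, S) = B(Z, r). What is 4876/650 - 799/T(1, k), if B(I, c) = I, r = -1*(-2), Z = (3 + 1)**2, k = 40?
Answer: -220667/5200 ≈ -42.436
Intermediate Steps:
Z = 16 (Z = 4**2 = 16)
r = 2
T(l, S) = 16
4876/650 - 799/T(1, k) = 4876/650 - 799/16 = 4876*(1/650) - 799*1/16 = 2438/325 - 799/16 = -220667/5200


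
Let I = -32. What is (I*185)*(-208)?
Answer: 1231360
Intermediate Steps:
(I*185)*(-208) = -32*185*(-208) = -5920*(-208) = 1231360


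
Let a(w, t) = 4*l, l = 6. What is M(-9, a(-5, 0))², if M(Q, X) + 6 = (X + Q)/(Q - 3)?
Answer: 841/16 ≈ 52.563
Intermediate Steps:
a(w, t) = 24 (a(w, t) = 4*6 = 24)
M(Q, X) = -6 + (Q + X)/(-3 + Q) (M(Q, X) = -6 + (X + Q)/(Q - 3) = -6 + (Q + X)/(-3 + Q))
M(-9, a(-5, 0))² = ((18 + 24 - 5*(-9))/(-3 - 9))² = ((18 + 24 + 45)/(-12))² = (-1/12*87)² = (-29/4)² = 841/16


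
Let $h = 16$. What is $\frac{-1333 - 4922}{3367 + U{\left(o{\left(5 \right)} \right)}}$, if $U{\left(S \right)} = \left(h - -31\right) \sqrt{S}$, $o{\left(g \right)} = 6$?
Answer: $- \frac{4212117}{2264687} + \frac{58797 \sqrt{6}}{2264687} \approx -1.7963$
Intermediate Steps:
$U{\left(S \right)} = 47 \sqrt{S}$ ($U{\left(S \right)} = \left(16 - -31\right) \sqrt{S} = \left(16 + 31\right) \sqrt{S} = 47 \sqrt{S}$)
$\frac{-1333 - 4922}{3367 + U{\left(o{\left(5 \right)} \right)}} = \frac{-1333 - 4922}{3367 + 47 \sqrt{6}} = - \frac{6255}{3367 + 47 \sqrt{6}}$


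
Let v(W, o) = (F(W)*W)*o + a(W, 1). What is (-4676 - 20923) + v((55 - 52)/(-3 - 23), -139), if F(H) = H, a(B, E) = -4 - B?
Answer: -17308801/676 ≈ -25605.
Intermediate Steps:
v(W, o) = -4 - W + o*W² (v(W, o) = (W*W)*o + (-4 - W) = W²*o + (-4 - W) = o*W² + (-4 - W) = -4 - W + o*W²)
(-4676 - 20923) + v((55 - 52)/(-3 - 23), -139) = (-4676 - 20923) + (-4 - (55 - 52)/(-3 - 23) - 139*(55 - 52)²/(-3 - 23)²) = -25599 + (-4 - 3/(-26) - 139*(3/(-26))²) = -25599 + (-4 - 3*(-1)/26 - 139*(3*(-1/26))²) = -25599 + (-4 - 1*(-3/26) - 139*(-3/26)²) = -25599 + (-4 + 3/26 - 139*9/676) = -25599 + (-4 + 3/26 - 1251/676) = -25599 - 3877/676 = -17308801/676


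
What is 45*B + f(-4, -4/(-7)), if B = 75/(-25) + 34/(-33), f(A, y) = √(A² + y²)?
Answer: -1995/11 + 20*√2/7 ≈ -177.32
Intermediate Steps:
B = -133/33 (B = 75*(-1/25) + 34*(-1/33) = -3 - 34/33 = -133/33 ≈ -4.0303)
45*B + f(-4, -4/(-7)) = 45*(-133/33) + √((-4)² + (-4/(-7))²) = -1995/11 + √(16 + (-4*(-⅐))²) = -1995/11 + √(16 + (4/7)²) = -1995/11 + √(16 + 16/49) = -1995/11 + √(800/49) = -1995/11 + 20*√2/7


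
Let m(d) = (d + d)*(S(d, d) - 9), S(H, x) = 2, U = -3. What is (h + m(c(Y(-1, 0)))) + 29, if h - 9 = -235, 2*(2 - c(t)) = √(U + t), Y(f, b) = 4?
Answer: -218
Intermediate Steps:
c(t) = 2 - √(-3 + t)/2
m(d) = -14*d (m(d) = (d + d)*(2 - 9) = (2*d)*(-7) = -14*d)
h = -226 (h = 9 - 235 = -226)
(h + m(c(Y(-1, 0)))) + 29 = (-226 - 14*(2 - √(-3 + 4)/2)) + 29 = (-226 - 14*(2 - √1/2)) + 29 = (-226 - 14*(2 - ½*1)) + 29 = (-226 - 14*(2 - ½)) + 29 = (-226 - 14*3/2) + 29 = (-226 - 21) + 29 = -247 + 29 = -218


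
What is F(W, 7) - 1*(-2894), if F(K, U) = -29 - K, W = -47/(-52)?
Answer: 148933/52 ≈ 2864.1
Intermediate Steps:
W = 47/52 (W = -47*(-1)/52 = -1*(-47/52) = 47/52 ≈ 0.90385)
F(W, 7) - 1*(-2894) = (-29 - 1*47/52) - 1*(-2894) = (-29 - 47/52) + 2894 = -1555/52 + 2894 = 148933/52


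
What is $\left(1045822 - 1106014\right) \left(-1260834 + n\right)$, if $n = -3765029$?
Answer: $302516745696$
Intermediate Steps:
$\left(1045822 - 1106014\right) \left(-1260834 + n\right) = \left(1045822 - 1106014\right) \left(-1260834 - 3765029\right) = \left(-60192\right) \left(-5025863\right) = 302516745696$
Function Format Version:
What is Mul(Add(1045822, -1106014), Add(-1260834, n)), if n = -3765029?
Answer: 302516745696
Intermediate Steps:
Mul(Add(1045822, -1106014), Add(-1260834, n)) = Mul(Add(1045822, -1106014), Add(-1260834, -3765029)) = Mul(-60192, -5025863) = 302516745696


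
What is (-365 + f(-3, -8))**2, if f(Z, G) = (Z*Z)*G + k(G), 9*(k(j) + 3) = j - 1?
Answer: 194481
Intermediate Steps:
k(j) = -28/9 + j/9 (k(j) = -3 + (j - 1)/9 = -3 + (-1 + j)/9 = -3 + (-1/9 + j/9) = -28/9 + j/9)
f(Z, G) = -28/9 + G/9 + G*Z**2 (f(Z, G) = (Z*Z)*G + (-28/9 + G/9) = Z**2*G + (-28/9 + G/9) = G*Z**2 + (-28/9 + G/9) = -28/9 + G/9 + G*Z**2)
(-365 + f(-3, -8))**2 = (-365 + (-28/9 + (1/9)*(-8) - 8*(-3)**2))**2 = (-365 + (-28/9 - 8/9 - 8*9))**2 = (-365 + (-28/9 - 8/9 - 72))**2 = (-365 - 76)**2 = (-441)**2 = 194481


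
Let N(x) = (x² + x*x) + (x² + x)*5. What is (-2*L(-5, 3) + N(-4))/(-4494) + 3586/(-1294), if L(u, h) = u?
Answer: -1353956/484603 ≈ -2.7939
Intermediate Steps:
N(x) = 5*x + 7*x² (N(x) = (x² + x²) + (x + x²)*5 = 2*x² + (5*x + 5*x²) = 5*x + 7*x²)
(-2*L(-5, 3) + N(-4))/(-4494) + 3586/(-1294) = (-2*(-5) - 4*(5 + 7*(-4)))/(-4494) + 3586/(-1294) = (10 - 4*(5 - 28))*(-1/4494) + 3586*(-1/1294) = (10 - 4*(-23))*(-1/4494) - 1793/647 = (10 + 92)*(-1/4494) - 1793/647 = 102*(-1/4494) - 1793/647 = -17/749 - 1793/647 = -1353956/484603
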